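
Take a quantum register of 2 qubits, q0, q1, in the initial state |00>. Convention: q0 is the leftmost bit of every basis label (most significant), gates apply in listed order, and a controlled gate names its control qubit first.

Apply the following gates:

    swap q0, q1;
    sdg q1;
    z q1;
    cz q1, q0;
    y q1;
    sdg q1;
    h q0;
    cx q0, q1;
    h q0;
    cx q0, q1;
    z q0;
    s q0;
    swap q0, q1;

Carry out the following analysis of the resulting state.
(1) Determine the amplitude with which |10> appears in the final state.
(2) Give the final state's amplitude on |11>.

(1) |10> carries amplitude 1/2 in the final state.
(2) |11> carries amplitude I/2 in the final state.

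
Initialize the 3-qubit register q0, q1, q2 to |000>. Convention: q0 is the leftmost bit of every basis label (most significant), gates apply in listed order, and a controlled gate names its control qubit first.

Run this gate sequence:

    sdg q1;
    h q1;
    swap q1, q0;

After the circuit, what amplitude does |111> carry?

|111> carries amplitude 0 in the final state.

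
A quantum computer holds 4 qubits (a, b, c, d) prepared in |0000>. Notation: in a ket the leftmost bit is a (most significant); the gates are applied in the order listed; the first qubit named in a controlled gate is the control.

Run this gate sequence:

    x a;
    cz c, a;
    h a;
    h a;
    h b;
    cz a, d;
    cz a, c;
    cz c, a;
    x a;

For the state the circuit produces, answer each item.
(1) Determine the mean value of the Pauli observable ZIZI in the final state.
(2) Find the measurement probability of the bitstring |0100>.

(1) The observable ZIZI averages to 1.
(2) The probability of measuring |0100> is 1/2.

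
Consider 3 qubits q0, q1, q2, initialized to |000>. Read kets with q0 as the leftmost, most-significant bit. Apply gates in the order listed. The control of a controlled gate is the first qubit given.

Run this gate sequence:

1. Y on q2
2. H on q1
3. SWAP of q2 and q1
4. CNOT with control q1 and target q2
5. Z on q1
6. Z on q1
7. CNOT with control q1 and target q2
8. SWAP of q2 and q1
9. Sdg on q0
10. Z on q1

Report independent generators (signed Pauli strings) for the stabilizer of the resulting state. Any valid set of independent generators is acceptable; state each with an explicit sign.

The stabilizer group can be generated by -IXI, +ZII, -IIZ, among other valid generating sets. Key observation: the block from step 3 through step 8 cancels to the identity and can be dropped.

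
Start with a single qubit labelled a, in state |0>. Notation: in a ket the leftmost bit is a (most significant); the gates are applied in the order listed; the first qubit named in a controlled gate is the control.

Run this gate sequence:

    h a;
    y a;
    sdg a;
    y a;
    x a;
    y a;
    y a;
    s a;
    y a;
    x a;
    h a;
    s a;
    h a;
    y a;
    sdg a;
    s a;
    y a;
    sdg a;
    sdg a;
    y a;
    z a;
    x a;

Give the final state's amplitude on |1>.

The amplitude on |1> is sqrt(2)*I/2.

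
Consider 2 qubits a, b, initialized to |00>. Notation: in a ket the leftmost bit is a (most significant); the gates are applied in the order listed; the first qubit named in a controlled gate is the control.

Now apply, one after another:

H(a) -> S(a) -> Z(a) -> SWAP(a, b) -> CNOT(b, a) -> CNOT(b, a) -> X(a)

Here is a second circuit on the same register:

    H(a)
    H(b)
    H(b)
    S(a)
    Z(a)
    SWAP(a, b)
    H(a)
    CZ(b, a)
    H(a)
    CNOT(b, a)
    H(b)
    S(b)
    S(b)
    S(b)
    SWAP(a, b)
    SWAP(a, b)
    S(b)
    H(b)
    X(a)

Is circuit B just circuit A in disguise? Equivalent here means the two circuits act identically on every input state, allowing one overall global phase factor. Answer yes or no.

Yes, they are equivalent — the unitaries differ by at most a global phase.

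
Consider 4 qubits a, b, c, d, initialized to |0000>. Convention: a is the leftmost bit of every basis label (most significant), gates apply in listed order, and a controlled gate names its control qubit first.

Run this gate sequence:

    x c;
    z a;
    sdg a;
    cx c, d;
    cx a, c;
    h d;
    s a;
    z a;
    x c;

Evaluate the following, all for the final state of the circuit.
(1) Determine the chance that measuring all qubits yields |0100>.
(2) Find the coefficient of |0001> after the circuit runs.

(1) The probability of measuring |0100> is 0.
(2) |0001> carries amplitude -sqrt(2)/2 in the final state.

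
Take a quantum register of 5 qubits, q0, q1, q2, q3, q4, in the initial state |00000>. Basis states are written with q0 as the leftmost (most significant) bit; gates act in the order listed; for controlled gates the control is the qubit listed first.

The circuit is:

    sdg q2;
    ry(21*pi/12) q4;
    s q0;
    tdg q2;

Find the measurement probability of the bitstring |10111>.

The probability of measuring |10111> is 0.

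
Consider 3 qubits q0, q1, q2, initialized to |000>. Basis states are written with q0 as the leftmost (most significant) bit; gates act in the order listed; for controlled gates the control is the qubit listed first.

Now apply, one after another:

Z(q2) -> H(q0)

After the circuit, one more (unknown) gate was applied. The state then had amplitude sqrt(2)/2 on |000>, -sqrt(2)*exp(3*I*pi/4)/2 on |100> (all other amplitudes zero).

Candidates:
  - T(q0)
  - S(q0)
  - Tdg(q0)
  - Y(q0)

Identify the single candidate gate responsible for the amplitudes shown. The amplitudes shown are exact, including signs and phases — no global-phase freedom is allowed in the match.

The applied gate was Tdg(q0).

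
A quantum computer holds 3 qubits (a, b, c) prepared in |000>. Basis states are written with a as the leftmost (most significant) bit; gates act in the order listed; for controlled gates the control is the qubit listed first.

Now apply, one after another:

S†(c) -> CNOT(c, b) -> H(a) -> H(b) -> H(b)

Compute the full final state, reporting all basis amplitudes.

The final amplitudes are sqrt(2)/2 on |000>, sqrt(2)/2 on |100>, and 0 on every other basis state. Key observation: the block from step 4 through step 5 cancels to the identity and can be dropped.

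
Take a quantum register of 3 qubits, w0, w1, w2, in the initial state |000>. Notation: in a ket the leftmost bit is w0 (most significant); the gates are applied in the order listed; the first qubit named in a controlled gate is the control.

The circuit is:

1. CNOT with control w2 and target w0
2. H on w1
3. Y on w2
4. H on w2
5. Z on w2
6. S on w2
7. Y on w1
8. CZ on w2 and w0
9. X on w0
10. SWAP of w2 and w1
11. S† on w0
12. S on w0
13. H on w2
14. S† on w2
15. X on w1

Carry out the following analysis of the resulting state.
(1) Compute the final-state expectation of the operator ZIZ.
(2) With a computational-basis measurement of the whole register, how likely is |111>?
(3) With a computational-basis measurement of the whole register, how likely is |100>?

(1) In the final state, ZIZ has expectation 1.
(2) The probability of measuring |111> is 1/2.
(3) Outcome |100> occurs with probability 0.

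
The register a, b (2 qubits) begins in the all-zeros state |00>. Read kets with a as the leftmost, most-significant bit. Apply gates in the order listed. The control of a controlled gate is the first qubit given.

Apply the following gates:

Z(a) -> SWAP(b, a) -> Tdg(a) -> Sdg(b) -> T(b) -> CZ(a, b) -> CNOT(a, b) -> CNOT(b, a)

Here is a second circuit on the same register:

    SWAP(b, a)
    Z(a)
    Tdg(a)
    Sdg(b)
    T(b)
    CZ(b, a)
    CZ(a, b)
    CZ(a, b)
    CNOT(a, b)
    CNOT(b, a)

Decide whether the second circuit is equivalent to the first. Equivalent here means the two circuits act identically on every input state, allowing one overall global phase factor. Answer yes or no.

No — the two circuits implement different unitaries, even allowing a global phase.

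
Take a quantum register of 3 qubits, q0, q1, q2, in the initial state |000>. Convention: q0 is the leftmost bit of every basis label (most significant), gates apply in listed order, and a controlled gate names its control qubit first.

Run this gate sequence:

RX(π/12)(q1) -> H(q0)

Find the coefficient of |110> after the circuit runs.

The amplitude on |110> is -I*sqrt(2*sqrt(2) + 4)/8 + I*sqrt(12 - 6*sqrt(2))/8.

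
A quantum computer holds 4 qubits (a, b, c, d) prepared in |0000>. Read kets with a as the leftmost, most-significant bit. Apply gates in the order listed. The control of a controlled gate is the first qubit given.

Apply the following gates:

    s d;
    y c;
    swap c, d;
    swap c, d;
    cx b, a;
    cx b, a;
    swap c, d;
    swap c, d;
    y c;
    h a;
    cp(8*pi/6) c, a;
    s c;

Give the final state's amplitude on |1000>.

The amplitude on |1000> is sqrt(2)/2. Key observation: the block from step 2 through step 9 cancels to the identity and can be dropped.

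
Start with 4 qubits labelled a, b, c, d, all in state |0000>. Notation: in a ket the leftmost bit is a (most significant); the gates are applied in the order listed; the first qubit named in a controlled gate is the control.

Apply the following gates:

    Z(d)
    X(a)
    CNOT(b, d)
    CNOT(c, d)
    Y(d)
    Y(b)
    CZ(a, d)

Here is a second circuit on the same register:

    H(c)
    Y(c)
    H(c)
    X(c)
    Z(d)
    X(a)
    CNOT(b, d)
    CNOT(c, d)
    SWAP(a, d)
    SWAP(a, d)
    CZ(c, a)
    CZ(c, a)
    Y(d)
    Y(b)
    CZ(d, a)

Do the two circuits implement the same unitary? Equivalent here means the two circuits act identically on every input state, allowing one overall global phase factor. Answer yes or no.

No — the two circuits implement different unitaries, even allowing a global phase.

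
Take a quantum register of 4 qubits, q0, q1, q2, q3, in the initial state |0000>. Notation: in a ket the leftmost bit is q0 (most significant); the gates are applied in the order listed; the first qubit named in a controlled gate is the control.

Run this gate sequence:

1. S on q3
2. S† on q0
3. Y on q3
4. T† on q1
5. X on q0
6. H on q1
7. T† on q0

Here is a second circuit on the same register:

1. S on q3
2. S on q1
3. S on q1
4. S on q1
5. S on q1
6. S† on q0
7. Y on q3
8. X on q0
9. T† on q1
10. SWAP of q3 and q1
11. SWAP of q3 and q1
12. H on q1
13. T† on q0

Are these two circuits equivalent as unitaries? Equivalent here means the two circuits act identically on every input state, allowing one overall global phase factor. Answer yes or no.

Yes: on every input state the two circuits agree up to one overall phase factor.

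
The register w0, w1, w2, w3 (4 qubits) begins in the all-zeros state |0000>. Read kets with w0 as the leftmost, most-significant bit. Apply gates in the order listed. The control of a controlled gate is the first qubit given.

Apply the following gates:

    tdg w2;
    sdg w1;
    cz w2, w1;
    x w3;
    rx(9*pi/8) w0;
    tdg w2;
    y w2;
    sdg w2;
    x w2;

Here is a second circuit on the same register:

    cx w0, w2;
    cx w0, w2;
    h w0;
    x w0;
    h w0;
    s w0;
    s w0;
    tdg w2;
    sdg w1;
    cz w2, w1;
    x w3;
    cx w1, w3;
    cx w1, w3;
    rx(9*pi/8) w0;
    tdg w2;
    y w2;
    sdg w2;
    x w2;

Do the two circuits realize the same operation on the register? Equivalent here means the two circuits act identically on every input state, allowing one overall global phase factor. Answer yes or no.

Yes — the two circuits implement the same unitary up to a global phase.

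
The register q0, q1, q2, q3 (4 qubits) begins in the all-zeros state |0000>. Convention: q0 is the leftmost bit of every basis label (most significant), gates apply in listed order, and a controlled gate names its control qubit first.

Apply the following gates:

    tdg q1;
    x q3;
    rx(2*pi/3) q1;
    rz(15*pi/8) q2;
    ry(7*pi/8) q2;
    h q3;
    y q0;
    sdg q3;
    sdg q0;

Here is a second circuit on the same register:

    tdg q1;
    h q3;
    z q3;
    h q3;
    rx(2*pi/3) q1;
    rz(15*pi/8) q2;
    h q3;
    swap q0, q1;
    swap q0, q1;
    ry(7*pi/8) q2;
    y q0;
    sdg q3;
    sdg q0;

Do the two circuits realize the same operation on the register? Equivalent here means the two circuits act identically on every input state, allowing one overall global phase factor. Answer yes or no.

Yes, they are equivalent — the unitaries differ by at most a global phase.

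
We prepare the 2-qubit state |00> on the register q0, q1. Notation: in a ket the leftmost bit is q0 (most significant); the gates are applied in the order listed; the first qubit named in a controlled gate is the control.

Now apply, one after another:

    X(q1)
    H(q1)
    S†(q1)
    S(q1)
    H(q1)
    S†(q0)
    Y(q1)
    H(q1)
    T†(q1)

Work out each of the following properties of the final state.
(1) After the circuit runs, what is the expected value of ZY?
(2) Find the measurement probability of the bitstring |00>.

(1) The expectation value of ZY is -sqrt(2)/2. Key observation: gates 2-5 undo each other exactly, leaving only the rest of the circuit to track.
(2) Outcome |00> occurs with probability 1/2.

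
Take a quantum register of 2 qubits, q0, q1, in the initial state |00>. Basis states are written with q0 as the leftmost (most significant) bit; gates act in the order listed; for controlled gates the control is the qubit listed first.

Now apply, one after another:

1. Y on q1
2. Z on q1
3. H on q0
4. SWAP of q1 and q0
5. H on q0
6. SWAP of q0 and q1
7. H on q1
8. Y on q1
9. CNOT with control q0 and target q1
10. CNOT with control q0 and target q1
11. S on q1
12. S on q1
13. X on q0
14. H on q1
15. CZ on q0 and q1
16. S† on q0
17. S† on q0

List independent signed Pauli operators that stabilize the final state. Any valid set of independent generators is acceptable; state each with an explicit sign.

One valid set of independent stabilizer generators is -XZ, +ZX (any independent generating set of the same group is equally correct).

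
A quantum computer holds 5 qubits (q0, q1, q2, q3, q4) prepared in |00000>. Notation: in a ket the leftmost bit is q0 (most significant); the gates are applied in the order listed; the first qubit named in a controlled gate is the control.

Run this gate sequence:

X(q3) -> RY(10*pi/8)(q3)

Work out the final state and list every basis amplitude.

The final amplitudes are -sqrt(sqrt(2) + 2)/2 on |00000>, -sqrt(2 - sqrt(2))/2 on |00010>, and 0 on every other basis state.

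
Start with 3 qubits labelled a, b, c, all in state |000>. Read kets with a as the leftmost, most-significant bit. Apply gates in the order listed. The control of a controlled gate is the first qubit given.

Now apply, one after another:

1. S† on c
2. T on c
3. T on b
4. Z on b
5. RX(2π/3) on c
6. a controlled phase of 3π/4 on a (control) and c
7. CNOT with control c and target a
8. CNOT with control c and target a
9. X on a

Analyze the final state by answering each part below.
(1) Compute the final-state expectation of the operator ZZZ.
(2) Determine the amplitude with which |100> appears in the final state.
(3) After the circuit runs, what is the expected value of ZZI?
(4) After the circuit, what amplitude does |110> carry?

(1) The expectation value of ZZZ is 1/2. Key observation: the block from step 7 through step 8 cancels to the identity and can be dropped.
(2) The amplitude on |100> is 1/2.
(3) In the final state, ZZI has expectation -1.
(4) |110> carries amplitude 0 in the final state.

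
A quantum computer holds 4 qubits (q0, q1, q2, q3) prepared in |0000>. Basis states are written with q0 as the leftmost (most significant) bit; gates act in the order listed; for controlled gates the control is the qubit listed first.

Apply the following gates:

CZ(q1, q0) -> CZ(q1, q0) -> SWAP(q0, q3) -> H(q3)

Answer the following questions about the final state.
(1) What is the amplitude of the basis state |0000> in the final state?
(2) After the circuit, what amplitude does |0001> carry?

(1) The amplitude on |0000> is sqrt(2)/2. Key observation: steps 1-2 multiply out to the identity, so the circuit reduces to the remaining gates.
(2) The amplitude on |0001> is sqrt(2)/2.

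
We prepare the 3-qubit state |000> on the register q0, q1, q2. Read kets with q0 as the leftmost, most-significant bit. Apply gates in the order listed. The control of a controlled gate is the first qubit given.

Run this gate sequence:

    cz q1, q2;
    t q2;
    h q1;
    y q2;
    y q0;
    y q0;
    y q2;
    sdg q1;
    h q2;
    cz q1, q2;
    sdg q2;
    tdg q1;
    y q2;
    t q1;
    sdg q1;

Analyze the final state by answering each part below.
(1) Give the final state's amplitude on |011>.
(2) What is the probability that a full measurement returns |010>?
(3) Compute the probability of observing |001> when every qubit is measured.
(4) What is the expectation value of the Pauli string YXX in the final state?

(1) The amplitude on |011> is -I/2. Key observation: gates 4-7 undo each other exactly, leaving only the rest of the circuit to track.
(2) Outcome |010> occurs with probability 1/4.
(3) The probability of measuring |001> is 1/4.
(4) The observable YXX averages to 0.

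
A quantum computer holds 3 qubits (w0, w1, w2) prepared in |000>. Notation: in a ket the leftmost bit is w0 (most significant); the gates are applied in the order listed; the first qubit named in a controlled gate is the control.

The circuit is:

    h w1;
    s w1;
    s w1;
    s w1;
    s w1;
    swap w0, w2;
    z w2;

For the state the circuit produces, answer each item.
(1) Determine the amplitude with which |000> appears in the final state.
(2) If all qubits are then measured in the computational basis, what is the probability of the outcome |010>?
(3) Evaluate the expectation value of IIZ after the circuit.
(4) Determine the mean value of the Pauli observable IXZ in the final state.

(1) |000> carries amplitude sqrt(2)/2 in the final state. Key observation: gates 2-5 undo each other exactly, leaving only the rest of the circuit to track.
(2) Outcome |010> occurs with probability 1/2.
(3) In the final state, IIZ has expectation 1.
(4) The observable IXZ averages to 1.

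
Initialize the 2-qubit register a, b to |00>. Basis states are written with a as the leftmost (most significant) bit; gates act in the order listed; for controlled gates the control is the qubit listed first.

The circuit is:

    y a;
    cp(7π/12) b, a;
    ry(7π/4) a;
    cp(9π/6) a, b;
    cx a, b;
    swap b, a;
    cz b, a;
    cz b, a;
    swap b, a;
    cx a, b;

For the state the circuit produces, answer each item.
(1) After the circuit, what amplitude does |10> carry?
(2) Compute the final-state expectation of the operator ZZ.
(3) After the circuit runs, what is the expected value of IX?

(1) The amplitude on |10> is -I*sqrt(sqrt(2) + 2)/2. Key observation: gates 5-10 undo each other exactly, leaving only the rest of the circuit to track.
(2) In the final state, ZZ has expectation -sqrt(2)/2.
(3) The expectation value of IX is 0.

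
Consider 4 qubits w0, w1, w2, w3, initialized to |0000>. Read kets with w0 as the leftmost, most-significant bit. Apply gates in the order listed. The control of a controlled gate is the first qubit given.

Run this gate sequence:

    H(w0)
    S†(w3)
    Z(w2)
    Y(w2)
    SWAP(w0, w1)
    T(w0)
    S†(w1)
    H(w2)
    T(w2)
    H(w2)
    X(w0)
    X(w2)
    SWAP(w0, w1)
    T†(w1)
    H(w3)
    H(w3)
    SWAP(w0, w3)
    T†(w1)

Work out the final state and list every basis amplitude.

After the circuit, the state carries amplitude sqrt(2)*(1 + exp(I*pi/4))/4 on |0100>, sqrt(2)*(-I - exp(3*I*pi/4))/4 on |0101>, sqrt(2)*(1 - exp(I*pi/4))/4 on |0110>, sqrt(2)*(-I + exp(3*I*pi/4))/4 on |0111>, and 0 on every other basis state. Key observation: gates 15-16 undo each other exactly, leaving only the rest of the circuit to track.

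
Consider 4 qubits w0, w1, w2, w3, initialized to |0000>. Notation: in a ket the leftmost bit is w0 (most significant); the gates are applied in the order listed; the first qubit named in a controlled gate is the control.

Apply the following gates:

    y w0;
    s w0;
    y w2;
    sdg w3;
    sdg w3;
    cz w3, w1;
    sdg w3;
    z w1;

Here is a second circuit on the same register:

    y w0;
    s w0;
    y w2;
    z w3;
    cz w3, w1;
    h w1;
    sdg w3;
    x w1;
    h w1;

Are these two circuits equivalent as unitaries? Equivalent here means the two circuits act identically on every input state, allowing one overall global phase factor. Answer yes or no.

Yes: on every input state the two circuits agree up to one overall phase factor.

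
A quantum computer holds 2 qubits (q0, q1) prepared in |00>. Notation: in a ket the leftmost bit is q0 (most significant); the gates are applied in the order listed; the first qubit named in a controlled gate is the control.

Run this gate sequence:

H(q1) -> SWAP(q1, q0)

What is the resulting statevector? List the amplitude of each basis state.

The final amplitudes are sqrt(2)/2 on |00>, 0 on |01>, sqrt(2)/2 on |10>, 0 on |11>.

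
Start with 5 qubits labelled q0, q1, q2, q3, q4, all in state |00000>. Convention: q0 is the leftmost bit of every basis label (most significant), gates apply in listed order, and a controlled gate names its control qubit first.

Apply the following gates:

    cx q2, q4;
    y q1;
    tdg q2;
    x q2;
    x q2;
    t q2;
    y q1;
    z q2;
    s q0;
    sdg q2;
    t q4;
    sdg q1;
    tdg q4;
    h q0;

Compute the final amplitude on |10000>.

|10000> carries amplitude sqrt(2)/2 in the final state.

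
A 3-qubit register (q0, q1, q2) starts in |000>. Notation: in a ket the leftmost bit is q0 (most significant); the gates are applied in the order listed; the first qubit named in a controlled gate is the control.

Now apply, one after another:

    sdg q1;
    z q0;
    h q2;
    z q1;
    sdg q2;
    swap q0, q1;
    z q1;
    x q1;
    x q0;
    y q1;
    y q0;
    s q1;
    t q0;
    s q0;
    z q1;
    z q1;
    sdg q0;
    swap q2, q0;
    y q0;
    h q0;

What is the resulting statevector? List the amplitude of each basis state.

The final amplitudes are 1/2 - I/2 on |000>, 1/2 + I/2 on |100>, and 0 on every other basis state. Key observation: the block from step 14 through step 17 cancels to the identity and can be dropped.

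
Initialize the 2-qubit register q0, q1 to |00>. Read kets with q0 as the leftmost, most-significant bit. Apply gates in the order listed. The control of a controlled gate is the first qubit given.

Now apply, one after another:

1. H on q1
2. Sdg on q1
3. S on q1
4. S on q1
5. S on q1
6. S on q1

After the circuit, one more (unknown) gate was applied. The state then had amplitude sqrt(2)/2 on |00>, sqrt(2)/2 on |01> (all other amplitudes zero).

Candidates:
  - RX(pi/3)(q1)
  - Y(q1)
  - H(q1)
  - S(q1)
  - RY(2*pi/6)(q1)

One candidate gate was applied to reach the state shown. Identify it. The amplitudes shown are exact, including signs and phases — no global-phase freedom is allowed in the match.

It was S(q1) that produced the state shown. Key observation: steps 3-6 multiply out to the identity, so the circuit reduces to the remaining gates.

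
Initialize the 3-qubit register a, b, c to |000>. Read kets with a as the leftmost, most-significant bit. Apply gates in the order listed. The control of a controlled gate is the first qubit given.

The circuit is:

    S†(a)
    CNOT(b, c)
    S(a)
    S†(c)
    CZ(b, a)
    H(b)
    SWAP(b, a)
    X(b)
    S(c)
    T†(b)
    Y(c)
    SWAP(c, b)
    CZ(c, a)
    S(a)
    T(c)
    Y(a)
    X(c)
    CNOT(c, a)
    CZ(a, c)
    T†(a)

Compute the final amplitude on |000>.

The amplitude on |000> is 0.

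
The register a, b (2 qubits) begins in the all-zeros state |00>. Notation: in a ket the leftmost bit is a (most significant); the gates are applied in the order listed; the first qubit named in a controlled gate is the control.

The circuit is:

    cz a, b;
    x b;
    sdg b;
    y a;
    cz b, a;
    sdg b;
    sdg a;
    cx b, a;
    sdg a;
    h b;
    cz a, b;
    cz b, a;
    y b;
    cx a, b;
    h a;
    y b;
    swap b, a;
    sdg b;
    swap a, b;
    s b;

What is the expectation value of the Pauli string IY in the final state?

The expectation value of IY is -1.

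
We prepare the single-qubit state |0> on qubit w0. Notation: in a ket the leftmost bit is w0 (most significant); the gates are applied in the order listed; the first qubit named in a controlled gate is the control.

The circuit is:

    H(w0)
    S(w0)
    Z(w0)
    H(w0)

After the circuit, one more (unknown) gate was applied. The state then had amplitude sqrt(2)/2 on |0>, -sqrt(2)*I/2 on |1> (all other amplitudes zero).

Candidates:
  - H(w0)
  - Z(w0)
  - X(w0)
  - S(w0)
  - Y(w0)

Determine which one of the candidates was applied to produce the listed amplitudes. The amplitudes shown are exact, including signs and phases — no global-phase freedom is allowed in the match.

The unique candidate consistent with the amplitudes is H(w0).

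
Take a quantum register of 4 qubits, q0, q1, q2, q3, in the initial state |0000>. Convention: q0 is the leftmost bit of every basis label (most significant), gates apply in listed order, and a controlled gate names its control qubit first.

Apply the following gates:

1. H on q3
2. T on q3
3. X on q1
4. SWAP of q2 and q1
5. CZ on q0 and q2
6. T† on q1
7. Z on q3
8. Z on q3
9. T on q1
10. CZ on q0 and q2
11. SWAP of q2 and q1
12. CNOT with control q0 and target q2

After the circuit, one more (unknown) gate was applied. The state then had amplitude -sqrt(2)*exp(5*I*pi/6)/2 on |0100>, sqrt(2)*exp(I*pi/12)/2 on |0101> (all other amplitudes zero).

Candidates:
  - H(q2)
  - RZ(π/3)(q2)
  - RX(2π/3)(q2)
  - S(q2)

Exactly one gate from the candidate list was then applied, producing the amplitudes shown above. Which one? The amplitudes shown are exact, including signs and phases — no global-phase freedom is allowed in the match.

The applied gate was RZ(π/3)(q2). Key observation: the block from step 4 through step 11 cancels to the identity and can be dropped.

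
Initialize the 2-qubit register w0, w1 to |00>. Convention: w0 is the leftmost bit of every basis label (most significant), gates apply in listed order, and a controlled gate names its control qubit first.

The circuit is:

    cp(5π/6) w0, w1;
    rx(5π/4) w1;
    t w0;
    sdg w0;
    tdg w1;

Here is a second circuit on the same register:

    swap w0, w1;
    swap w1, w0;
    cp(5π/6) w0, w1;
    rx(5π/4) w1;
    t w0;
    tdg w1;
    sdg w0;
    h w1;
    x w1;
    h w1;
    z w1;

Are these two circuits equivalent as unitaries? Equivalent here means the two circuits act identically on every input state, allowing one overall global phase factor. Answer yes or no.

Yes, they are equivalent — the unitaries differ by at most a global phase.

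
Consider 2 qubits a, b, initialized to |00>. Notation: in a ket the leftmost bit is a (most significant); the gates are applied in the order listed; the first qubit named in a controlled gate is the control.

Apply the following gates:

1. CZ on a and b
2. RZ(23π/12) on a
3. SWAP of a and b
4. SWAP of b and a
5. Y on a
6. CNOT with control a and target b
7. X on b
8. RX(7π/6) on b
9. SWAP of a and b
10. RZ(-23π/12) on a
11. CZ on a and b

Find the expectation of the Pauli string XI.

In the final state, XI has expectation -sqrt(2)/8 + sqrt(6)/8.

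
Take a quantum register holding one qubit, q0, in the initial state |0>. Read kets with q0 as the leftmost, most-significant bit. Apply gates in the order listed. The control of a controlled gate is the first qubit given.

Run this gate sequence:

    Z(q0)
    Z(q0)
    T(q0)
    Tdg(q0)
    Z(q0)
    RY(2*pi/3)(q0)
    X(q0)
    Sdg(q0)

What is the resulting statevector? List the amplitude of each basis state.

After the circuit, the state carries amplitude sqrt(3)/2 on |0>, -I/2 on |1>. Key observation: steps 2-5 multiply out to the identity, so the circuit reduces to the remaining gates.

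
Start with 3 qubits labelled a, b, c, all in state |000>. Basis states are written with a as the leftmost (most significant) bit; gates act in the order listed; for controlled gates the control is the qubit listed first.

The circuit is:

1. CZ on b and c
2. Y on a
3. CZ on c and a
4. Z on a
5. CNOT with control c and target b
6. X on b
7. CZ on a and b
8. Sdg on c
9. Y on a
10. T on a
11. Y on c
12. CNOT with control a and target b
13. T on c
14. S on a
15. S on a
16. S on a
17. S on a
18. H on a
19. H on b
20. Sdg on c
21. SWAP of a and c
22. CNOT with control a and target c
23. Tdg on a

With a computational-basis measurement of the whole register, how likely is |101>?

The probability of measuring |101> is 1/4. Key observation: gates 14-17 undo each other exactly, leaving only the rest of the circuit to track.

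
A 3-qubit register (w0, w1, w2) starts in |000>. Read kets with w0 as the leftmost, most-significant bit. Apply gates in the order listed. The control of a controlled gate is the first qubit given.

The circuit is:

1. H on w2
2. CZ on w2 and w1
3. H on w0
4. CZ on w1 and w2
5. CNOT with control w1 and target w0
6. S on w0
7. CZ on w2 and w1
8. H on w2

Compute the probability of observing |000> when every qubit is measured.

Outcome |000> occurs with probability 1/2.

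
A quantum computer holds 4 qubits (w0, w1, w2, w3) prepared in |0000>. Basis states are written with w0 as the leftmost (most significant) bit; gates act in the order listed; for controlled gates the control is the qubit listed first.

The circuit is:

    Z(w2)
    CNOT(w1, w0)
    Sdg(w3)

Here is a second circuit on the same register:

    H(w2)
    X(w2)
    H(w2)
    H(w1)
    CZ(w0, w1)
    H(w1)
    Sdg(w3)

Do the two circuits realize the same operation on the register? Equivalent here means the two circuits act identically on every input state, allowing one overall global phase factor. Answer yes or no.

No: there is an input state on which the two circuits produce genuinely different outputs (not merely differing by a phase).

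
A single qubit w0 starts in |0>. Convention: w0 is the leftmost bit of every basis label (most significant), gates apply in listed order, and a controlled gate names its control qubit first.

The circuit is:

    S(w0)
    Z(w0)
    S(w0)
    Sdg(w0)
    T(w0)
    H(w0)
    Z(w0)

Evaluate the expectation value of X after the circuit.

In the final state, X has expectation -1. Key observation: the block from step 3 through step 4 cancels to the identity and can be dropped.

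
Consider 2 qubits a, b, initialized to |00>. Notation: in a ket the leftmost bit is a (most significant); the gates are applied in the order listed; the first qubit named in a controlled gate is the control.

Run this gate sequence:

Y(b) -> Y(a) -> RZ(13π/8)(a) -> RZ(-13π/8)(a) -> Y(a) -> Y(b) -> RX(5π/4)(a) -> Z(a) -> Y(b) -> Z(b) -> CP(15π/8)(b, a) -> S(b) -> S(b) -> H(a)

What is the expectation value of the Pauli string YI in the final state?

In the final state, YI has expectation sqrt(2)*(1 - exp(3*I*pi/4))*exp(I*pi/8)/4.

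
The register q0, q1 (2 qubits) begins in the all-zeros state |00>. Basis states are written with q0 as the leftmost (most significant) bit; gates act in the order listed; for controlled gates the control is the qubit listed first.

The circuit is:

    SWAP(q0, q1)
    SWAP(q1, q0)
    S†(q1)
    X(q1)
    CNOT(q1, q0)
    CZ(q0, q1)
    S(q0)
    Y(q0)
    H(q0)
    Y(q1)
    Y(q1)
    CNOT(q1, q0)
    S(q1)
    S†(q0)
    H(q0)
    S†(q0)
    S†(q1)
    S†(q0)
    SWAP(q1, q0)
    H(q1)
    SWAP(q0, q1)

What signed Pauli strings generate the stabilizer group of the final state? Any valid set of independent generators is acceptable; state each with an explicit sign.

The stabilizer group can be generated by +YI, -IZ, among other valid generating sets.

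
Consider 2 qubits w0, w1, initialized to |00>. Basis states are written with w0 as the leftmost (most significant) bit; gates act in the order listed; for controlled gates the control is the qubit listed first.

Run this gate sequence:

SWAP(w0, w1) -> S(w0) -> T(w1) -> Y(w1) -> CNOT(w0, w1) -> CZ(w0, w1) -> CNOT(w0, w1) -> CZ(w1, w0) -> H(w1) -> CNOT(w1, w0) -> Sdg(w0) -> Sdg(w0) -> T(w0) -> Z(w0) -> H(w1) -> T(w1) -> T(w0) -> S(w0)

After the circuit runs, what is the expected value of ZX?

The observable ZX averages to sqrt(2)/2.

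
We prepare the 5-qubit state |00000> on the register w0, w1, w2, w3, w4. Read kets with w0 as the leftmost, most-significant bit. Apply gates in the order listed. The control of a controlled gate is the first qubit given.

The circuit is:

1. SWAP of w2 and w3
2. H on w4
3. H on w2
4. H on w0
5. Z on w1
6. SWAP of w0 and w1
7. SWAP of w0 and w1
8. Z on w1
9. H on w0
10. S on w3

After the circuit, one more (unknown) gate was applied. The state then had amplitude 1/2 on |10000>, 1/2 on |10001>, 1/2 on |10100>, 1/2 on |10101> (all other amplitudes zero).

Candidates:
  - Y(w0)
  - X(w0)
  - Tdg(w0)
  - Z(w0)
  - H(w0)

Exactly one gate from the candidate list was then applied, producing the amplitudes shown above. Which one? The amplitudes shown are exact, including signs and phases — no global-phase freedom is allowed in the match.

The applied gate was X(w0).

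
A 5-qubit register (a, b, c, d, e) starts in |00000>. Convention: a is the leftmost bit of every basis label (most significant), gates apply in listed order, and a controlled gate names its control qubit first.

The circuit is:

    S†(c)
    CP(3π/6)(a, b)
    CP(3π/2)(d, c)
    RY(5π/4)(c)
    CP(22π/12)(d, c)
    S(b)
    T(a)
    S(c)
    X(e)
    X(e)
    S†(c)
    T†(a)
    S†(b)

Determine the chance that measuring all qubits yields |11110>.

A full measurement returns |11110> with probability 0. Key observation: steps 6-13 multiply out to the identity, so the circuit reduces to the remaining gates.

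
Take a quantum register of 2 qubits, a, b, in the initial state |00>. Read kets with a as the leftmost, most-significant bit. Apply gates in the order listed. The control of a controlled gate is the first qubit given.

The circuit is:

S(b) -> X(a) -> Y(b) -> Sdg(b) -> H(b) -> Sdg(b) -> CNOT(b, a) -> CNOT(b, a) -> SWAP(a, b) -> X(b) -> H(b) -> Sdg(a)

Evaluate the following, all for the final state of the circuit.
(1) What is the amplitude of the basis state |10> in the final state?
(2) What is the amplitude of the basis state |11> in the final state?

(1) The amplitude on |10> is 1/2.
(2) The final state's coefficient on |11> equals 1/2.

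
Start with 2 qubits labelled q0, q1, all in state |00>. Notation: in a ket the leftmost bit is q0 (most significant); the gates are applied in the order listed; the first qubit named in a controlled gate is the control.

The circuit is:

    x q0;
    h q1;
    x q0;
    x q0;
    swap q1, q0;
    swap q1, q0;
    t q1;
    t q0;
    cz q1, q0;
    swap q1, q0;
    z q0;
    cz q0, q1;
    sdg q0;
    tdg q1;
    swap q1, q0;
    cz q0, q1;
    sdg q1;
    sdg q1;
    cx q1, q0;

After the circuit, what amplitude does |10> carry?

|10> carries amplitude sqrt(2)/2 in the final state.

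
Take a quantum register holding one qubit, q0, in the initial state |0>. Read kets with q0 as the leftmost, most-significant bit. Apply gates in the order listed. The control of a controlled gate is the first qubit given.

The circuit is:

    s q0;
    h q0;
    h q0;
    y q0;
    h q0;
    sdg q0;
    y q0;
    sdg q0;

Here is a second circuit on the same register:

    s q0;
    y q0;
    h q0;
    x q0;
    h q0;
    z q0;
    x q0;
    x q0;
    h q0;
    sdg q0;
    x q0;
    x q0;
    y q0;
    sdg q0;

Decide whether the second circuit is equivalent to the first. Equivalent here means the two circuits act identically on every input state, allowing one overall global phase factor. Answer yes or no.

Yes: on every input state the two circuits agree up to one overall phase factor.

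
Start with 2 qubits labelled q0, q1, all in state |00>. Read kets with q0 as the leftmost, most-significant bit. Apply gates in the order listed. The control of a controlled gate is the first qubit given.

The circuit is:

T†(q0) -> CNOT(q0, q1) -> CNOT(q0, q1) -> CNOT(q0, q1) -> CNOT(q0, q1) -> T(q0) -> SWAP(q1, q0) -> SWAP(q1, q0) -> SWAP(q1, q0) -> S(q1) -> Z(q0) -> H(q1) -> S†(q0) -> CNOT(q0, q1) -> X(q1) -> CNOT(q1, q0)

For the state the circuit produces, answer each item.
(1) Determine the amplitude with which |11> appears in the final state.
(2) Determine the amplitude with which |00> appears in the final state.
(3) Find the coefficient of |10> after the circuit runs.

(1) |11> carries amplitude sqrt(2)/2 in the final state. Key observation: gates 2-5 undo each other exactly, leaving only the rest of the circuit to track.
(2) The final state's coefficient on |00> equals sqrt(2)/2.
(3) |10> carries amplitude 0 in the final state.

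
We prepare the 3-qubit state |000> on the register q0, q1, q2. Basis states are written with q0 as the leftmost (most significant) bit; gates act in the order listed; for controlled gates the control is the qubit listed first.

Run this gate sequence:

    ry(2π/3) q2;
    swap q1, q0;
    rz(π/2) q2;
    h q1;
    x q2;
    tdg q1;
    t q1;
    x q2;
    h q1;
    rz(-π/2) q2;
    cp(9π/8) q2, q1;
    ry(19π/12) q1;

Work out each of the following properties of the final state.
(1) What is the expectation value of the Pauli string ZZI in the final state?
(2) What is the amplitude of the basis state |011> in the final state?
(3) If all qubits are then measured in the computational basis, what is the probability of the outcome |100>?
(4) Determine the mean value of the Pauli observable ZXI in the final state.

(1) In the final state, ZZI has expectation -sqrt(2)/4 + sqrt(6)/4. Key observation: the block from step 3 through step 10 cancels to the identity and can be dropped.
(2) |011> carries amplitude -sqrt(6 - 3*sqrt(2))/8 + 3*sqrt(sqrt(2) + 2)/8 in the final state.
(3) A full measurement returns |100> with probability 0.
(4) In the final state, ZXI has expectation -sqrt(6)/4 - sqrt(2)/4.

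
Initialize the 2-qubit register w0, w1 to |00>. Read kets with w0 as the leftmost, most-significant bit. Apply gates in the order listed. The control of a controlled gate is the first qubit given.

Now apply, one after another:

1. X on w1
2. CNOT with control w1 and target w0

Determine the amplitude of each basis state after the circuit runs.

The final amplitudes are 1 on |11>, and 0 on every other basis state.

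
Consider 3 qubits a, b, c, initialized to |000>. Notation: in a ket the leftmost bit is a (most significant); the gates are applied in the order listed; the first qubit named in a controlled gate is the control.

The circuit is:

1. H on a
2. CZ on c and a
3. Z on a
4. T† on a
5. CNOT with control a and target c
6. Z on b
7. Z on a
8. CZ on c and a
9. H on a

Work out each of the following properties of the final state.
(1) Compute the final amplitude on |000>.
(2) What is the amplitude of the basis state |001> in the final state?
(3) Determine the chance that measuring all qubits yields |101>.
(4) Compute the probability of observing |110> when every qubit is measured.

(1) The amplitude on |000> is 1/2.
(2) The final state's coefficient on |001> equals exp(3*I*pi/4)/2.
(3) The probability of measuring |101> is 1/4.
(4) A full measurement returns |110> with probability 0.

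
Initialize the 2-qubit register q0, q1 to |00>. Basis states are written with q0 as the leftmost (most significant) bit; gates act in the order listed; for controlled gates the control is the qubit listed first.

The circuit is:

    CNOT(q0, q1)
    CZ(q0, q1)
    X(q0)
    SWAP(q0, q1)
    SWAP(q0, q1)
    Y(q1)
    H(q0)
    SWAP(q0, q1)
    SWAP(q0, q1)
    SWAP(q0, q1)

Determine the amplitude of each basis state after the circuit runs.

The final amplitudes are 0 on |00>, 0 on |01>, sqrt(2)*I/2 on |10>, -sqrt(2)*I/2 on |11>. Key observation: the block from step 4 through step 5 cancels to the identity and can be dropped.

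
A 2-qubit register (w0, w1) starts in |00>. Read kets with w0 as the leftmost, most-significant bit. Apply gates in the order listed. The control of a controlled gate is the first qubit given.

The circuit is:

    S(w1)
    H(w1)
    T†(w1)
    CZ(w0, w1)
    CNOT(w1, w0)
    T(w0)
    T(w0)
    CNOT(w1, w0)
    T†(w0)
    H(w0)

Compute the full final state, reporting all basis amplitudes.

The resulting statevector has amplitude 1/2 on |00>, exp(I*pi/4)/2 on |01>, 1/2 on |10>, exp(I*pi/4)/2 on |11>.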